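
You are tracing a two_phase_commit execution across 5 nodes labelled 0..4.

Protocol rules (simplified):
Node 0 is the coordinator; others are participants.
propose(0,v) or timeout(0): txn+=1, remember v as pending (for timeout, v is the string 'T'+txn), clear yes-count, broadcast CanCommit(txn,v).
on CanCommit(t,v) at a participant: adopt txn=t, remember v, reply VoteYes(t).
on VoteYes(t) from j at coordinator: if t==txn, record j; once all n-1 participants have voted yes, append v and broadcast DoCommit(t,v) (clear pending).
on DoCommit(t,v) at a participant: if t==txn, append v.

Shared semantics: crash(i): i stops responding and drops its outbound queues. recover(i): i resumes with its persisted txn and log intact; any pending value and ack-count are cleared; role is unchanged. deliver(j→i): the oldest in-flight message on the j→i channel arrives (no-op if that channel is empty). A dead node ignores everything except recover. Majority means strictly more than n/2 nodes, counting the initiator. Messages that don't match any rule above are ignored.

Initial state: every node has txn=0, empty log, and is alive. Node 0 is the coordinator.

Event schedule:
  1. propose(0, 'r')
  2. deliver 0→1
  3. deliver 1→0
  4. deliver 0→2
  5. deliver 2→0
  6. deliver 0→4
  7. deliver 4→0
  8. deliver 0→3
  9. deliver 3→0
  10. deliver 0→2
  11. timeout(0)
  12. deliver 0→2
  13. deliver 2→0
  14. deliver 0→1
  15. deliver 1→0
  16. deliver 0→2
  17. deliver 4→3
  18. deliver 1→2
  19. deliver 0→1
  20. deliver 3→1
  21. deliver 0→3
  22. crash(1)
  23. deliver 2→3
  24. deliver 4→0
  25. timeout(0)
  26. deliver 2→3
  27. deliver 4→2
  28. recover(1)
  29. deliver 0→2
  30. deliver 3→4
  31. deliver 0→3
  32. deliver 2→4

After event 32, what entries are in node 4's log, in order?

1. propose(0,'r'):  <0:coor t1 ->
2. deliver 0→1:  <1:part t1 ->
3. deliver 1→0:  nop
4. deliver 0→2:  <2:part t1 ->
5. deliver 2→0:  nop
6. deliver 0→4:  <4:part t1 ->
7. deliver 4→0:  nop
8. deliver 0→3:  <3:part t1 ->
9. deliver 3→0:  <0:coor t1 r>
10. deliver 0→2:  <2:part t1 r>
11. timeout(0):  <0:coor t2 r>
12. deliver 0→2:  <2:part t2 r>
13. deliver 2→0:  nop
14. deliver 0→1:  <1:part t1 r>
15. deliver 1→0:  nop
16. deliver 0→2:  nop
17. deliver 4→3:  nop
18. deliver 1→2:  nop
19. deliver 0→1:  <1:part t2 r>
20. deliver 3→1:  nop
21. deliver 0→3:  <3:part t1 r>
22. crash(1):  <1:✗part t2 r>
23. deliver 2→3:  nop
24. deliver 4→0:  nop
25. timeout(0):  <0:coor t3 r>
26. deliver 2→3:  nop
27. deliver 4→2:  nop
28. recover(1):  <1:part t2 r>
29. deliver 0→2:  <2:part t3 r>
30. deliver 3→4:  nop
31. deliver 0→3:  <3:part t2 r>
32. deliver 2→4:  nop

empty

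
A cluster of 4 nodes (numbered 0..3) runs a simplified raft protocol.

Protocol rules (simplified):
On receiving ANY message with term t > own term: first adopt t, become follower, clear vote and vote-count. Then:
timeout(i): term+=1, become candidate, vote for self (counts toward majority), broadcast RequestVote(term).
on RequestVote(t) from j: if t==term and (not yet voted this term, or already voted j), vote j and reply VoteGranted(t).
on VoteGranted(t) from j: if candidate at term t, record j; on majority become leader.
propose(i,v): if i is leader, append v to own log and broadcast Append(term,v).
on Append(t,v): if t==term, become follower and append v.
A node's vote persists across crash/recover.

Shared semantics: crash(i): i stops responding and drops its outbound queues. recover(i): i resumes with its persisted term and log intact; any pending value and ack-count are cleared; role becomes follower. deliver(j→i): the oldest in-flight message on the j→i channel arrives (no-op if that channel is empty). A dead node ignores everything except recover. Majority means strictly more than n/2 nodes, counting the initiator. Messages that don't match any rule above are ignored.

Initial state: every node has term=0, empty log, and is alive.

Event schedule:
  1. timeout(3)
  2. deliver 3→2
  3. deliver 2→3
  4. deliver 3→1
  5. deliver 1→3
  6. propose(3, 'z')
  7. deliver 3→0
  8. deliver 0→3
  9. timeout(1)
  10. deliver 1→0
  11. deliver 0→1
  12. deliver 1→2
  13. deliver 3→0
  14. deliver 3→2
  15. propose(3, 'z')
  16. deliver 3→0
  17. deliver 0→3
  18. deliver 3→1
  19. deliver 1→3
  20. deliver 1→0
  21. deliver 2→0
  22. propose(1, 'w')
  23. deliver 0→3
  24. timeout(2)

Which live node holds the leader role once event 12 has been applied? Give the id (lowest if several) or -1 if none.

3

after 1 — timeout(3): n3:cand/t1/[-]
after 2 — deliver 3→2: n2:foll/t1/[-]
after 3 — deliver 2→3: ·
after 4 — deliver 3→1: n1:foll/t1/[-]
after 5 — deliver 1→3: n3:lead/t1/[-]
after 6 — propose(3,'z'): n3:lead/t1/[z]
after 7 — deliver 3→0: n0:foll/t1/[-]
after 8 — deliver 0→3: ·
after 9 — timeout(1): n1:cand/t2/[-]
after 10 — deliver 1→0: n0:foll/t2/[-]
after 11 — deliver 0→1: ·
after 12 — deliver 1→2: n2:foll/t2/[-]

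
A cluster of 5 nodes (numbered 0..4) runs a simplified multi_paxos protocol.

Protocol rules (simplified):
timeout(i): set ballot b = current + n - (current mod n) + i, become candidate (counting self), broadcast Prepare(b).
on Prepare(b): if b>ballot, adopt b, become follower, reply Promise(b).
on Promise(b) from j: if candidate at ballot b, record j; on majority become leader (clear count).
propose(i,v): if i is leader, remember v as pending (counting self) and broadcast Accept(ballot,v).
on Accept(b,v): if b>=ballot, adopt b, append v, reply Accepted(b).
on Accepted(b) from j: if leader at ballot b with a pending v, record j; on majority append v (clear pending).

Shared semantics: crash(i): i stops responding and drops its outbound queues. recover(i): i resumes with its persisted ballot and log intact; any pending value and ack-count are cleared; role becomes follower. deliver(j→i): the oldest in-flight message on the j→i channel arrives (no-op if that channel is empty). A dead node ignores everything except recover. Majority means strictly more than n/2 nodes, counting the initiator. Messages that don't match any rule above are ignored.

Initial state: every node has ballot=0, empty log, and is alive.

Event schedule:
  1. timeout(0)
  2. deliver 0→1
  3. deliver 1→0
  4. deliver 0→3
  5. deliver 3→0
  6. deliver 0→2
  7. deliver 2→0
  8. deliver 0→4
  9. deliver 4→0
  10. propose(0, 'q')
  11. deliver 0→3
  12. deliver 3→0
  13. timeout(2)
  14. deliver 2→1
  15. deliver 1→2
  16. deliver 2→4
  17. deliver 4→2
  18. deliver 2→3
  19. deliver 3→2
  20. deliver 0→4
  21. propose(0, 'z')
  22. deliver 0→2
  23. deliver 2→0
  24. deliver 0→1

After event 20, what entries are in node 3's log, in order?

q

step 1 timeout(0): 0={cand,b=5,log=-}
step 2 deliver 0→1: 1={foll,b=5,log=-}
step 3 deliver 1→0: —
step 4 deliver 0→3: 3={foll,b=5,log=-}
step 5 deliver 3→0: 0={lead,b=5,log=-}
step 6 deliver 0→2: 2={foll,b=5,log=-}
step 7 deliver 2→0: —
step 8 deliver 0→4: 4={foll,b=5,log=-}
step 9 deliver 4→0: —
step 10 propose(0,'q'): —
step 11 deliver 0→3: 3={foll,b=5,log=q}
step 12 deliver 3→0: —
step 13 timeout(2): 2={cand,b=12,log=-}
step 14 deliver 2→1: 1={foll,b=12,log=-}
step 15 deliver 1→2: —
step 16 deliver 2→4: 4={foll,b=12,log=-}
step 17 deliver 4→2: 2={lead,b=12,log=-}
step 18 deliver 2→3: 3={foll,b=12,log=q}
step 19 deliver 3→2: —
step 20 deliver 0→4: —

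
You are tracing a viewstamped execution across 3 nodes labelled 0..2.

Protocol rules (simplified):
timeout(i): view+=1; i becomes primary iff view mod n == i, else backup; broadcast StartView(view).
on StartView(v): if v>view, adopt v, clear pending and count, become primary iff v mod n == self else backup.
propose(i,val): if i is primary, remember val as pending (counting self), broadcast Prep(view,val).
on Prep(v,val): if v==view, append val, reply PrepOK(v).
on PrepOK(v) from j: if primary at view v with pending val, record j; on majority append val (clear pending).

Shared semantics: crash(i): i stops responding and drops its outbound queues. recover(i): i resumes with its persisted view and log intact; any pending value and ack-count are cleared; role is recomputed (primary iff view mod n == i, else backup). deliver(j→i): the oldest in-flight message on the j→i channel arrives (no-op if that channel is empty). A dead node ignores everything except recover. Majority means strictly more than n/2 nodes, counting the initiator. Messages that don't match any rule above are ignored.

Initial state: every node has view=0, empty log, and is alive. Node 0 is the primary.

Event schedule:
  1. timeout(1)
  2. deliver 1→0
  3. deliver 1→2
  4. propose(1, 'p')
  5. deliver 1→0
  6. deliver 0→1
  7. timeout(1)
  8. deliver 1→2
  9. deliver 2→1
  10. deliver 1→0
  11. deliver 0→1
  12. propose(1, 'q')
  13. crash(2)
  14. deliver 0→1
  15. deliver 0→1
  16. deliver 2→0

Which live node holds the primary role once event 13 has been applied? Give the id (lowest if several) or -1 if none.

-1

1. timeout(1):  <1:prim v1 ->
2. deliver 1→0:  <0:back v1 ->
3. deliver 1→2:  <2:back v1 ->
4. propose(1,'p'):  nop
5. deliver 1→0:  <0:back v1 p>
6. deliver 0→1:  <1:prim v1 p>
7. timeout(1):  <1:back v2 p>
8. deliver 1→2:  <2:back v1 p>
9. deliver 2→1:  nop
10. deliver 1→0:  <0:back v2 p>
11. deliver 0→1:  nop
12. propose(1,'q'):  nop
13. crash(2):  <2:✗back v1 p>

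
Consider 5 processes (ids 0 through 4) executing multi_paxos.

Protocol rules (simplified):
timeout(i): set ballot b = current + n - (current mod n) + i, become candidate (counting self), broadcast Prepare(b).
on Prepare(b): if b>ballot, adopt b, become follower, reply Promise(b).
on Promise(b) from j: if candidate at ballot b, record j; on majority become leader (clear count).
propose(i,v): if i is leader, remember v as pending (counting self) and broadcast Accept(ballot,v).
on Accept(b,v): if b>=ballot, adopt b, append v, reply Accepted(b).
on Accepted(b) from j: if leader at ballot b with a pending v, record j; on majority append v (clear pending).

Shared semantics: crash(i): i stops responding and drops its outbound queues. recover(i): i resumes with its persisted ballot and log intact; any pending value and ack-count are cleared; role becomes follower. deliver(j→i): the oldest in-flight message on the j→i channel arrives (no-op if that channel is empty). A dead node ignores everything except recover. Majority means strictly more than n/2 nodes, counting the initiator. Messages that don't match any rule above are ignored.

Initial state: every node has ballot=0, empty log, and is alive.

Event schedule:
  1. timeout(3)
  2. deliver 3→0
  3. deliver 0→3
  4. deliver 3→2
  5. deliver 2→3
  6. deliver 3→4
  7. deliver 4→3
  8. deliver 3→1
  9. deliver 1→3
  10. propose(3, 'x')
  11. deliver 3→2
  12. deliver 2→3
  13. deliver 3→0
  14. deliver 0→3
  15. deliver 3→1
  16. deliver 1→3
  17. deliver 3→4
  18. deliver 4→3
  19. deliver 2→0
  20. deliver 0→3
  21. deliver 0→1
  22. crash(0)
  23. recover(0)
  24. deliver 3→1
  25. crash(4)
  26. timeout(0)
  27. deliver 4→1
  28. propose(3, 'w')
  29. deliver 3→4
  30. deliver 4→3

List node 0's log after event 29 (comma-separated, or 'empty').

x

step 1 timeout(3): 3={cand,b=8,log=-}
step 2 deliver 3→0: 0={foll,b=8,log=-}
step 3 deliver 0→3: —
step 4 deliver 3→2: 2={foll,b=8,log=-}
step 5 deliver 2→3: 3={lead,b=8,log=-}
step 6 deliver 3→4: 4={foll,b=8,log=-}
step 7 deliver 4→3: —
step 8 deliver 3→1: 1={foll,b=8,log=-}
step 9 deliver 1→3: —
step 10 propose(3,'x'): —
step 11 deliver 3→2: 2={foll,b=8,log=x}
step 12 deliver 2→3: —
step 13 deliver 3→0: 0={foll,b=8,log=x}
step 14 deliver 0→3: 3={lead,b=8,log=x}
step 15 deliver 3→1: 1={foll,b=8,log=x}
step 16 deliver 1→3: —
step 17 deliver 3→4: 4={foll,b=8,log=x}
step 18 deliver 4→3: —
step 19 deliver 2→0: —
step 20 deliver 0→3: —
step 21 deliver 0→1: —
step 22 crash(0): 0={✗foll,b=8,log=x}
step 23 recover(0): 0={foll,b=8,log=x}
step 24 deliver 3→1: —
step 25 crash(4): 4={✗foll,b=8,log=x}
step 26 timeout(0): 0={cand,b=10,log=x}
step 27 deliver 4→1: —
step 28 propose(3,'w'): —
step 29 deliver 3→4: —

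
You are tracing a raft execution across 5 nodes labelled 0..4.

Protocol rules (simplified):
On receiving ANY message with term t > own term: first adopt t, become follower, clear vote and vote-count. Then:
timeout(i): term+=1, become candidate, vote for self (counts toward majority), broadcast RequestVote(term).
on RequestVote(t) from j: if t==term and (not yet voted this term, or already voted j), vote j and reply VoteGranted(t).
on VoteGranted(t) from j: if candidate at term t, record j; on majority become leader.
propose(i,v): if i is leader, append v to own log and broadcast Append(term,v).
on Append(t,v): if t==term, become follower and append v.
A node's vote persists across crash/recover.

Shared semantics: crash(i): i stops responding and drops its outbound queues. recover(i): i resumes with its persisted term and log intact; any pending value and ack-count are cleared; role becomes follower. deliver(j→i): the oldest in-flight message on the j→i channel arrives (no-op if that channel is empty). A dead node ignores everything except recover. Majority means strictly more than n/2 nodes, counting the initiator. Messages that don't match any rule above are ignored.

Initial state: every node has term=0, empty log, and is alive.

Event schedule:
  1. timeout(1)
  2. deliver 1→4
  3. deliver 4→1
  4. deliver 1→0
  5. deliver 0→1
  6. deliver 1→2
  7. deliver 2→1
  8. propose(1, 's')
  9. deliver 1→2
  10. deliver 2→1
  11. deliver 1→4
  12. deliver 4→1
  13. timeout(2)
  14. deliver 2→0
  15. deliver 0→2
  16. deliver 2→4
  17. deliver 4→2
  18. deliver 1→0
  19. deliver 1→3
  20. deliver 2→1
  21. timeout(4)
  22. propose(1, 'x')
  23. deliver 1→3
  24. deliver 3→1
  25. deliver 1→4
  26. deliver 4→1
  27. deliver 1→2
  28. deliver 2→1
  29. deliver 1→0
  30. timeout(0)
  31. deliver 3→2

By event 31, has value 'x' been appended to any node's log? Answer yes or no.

step 1 timeout(1): 1={cand,t=1,log=-}
step 2 deliver 1→4: 4={foll,t=1,log=-}
step 3 deliver 4→1: —
step 4 deliver 1→0: 0={foll,t=1,log=-}
step 5 deliver 0→1: 1={lead,t=1,log=-}
step 6 deliver 1→2: 2={foll,t=1,log=-}
step 7 deliver 2→1: —
step 8 propose(1,'s'): 1={lead,t=1,log=s}
step 9 deliver 1→2: 2={foll,t=1,log=s}
step 10 deliver 2→1: —
step 11 deliver 1→4: 4={foll,t=1,log=s}
step 12 deliver 4→1: —
step 13 timeout(2): 2={cand,t=2,log=s}
step 14 deliver 2→0: 0={foll,t=2,log=-}
step 15 deliver 0→2: —
step 16 deliver 2→4: 4={foll,t=2,log=s}
step 17 deliver 4→2: 2={lead,t=2,log=s}
step 18 deliver 1→0: —
step 19 deliver 1→3: 3={foll,t=1,log=-}
step 20 deliver 2→1: 1={foll,t=2,log=s}
step 21 timeout(4): 4={cand,t=3,log=s}
step 22 propose(1,'x'): —
step 23 deliver 1→3: 3={foll,t=1,log=s}
step 24 deliver 3→1: —
step 25 deliver 1→4: —
step 26 deliver 4→1: 1={foll,t=3,log=s}
step 27 deliver 1→2: —
step 28 deliver 2→1: —
step 29 deliver 1→0: —
step 30 timeout(0): 0={cand,t=3,log=-}
step 31 deliver 3→2: —

no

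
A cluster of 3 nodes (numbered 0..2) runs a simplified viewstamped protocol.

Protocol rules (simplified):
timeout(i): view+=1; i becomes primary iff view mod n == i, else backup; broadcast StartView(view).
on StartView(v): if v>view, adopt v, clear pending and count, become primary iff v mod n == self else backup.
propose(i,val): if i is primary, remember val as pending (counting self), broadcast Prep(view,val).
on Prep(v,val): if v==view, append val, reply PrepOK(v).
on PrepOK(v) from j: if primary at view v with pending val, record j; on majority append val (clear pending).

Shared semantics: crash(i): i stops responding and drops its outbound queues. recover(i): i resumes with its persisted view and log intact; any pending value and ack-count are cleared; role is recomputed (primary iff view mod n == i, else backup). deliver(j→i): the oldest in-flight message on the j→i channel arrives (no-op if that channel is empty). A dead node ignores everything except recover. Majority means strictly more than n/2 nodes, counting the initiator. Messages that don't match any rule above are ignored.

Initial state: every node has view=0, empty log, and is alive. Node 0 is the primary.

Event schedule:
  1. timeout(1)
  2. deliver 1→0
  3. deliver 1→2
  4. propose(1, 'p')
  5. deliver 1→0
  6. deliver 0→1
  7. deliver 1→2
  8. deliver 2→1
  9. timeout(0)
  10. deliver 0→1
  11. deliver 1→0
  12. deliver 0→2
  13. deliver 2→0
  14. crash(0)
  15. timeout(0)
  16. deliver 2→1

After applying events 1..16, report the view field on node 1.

[1] timeout(1) → N1(prim v1 [-])
[2] deliver 1→0 → N0(back v1 [-])
[3] deliver 1→2 → N2(back v1 [-])
[4] propose(1,'p') → ∅
[5] deliver 1→0 → N0(back v1 [p])
[6] deliver 0→1 → N1(prim v1 [p])
[7] deliver 1→2 → N2(back v1 [p])
[8] deliver 2→1 → ∅
[9] timeout(0) → N0(back v2 [p])
[10] deliver 0→1 → N1(back v2 [p])
[11] deliver 1→0 → ∅
[12] deliver 0→2 → N2(prim v2 [p])
[13] deliver 2→0 → ∅
[14] crash(0) → N0(✗back v2 [p])
[15] timeout(0) → ∅
[16] deliver 2→1 → ∅

2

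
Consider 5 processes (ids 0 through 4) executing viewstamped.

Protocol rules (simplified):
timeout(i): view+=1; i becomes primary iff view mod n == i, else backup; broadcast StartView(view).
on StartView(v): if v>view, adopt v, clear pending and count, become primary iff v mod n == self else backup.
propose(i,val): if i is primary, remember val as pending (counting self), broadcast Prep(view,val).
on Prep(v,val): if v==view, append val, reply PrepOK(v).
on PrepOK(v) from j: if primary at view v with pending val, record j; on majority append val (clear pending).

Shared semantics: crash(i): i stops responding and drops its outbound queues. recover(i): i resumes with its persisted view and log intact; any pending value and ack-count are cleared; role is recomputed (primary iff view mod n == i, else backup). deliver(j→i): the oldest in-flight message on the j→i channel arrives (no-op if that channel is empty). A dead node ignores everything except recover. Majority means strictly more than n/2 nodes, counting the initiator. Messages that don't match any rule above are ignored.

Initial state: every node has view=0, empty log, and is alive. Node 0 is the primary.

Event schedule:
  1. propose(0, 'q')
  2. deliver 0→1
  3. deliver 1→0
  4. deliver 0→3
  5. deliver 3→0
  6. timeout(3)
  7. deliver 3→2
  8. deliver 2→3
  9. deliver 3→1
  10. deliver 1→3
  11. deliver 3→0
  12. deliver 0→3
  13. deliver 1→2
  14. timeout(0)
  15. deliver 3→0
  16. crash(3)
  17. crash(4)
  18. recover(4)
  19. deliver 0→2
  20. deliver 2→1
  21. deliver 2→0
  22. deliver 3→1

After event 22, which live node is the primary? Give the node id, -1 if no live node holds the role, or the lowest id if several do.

step 1 propose(0,'q'): —
step 2 deliver 0→1: 1={back,v=0,log=q}
step 3 deliver 1→0: —
step 4 deliver 0→3: 3={back,v=0,log=q}
step 5 deliver 3→0: 0={prim,v=0,log=q}
step 6 timeout(3): 3={back,v=1,log=q}
step 7 deliver 3→2: 2={back,v=1,log=-}
step 8 deliver 2→3: —
step 9 deliver 3→1: 1={prim,v=1,log=q}
step 10 deliver 1→3: —
step 11 deliver 3→0: 0={back,v=1,log=q}
step 12 deliver 0→3: —
step 13 deliver 1→2: —
step 14 timeout(0): 0={back,v=2,log=q}
step 15 deliver 3→0: —
step 16 crash(3): 3={✗back,v=1,log=q}
step 17 crash(4): 4={✗back,v=0,log=-}
step 18 recover(4): 4={back,v=0,log=-}
step 19 deliver 0→2: —
step 20 deliver 2→1: —
step 21 deliver 2→0: —
step 22 deliver 3→1: —

1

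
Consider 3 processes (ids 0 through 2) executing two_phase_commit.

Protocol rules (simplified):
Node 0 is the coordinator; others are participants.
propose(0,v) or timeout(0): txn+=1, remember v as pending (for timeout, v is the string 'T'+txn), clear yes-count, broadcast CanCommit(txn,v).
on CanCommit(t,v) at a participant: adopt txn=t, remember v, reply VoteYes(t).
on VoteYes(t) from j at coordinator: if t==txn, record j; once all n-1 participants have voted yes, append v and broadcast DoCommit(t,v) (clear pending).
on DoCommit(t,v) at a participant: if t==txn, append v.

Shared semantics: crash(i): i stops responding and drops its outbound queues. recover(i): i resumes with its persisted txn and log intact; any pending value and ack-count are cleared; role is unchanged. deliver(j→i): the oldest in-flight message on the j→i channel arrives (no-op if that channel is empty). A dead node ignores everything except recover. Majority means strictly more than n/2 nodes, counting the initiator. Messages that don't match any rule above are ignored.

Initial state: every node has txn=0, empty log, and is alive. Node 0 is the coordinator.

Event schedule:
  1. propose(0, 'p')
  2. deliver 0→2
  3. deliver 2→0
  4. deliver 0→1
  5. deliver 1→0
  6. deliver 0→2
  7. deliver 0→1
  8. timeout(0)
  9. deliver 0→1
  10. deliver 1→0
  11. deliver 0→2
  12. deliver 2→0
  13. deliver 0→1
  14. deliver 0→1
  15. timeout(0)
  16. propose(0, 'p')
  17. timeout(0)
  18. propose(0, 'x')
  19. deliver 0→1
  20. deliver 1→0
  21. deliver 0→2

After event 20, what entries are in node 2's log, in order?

p

e1 propose(0,'p'): 0[coor,t=1,-]
e2 deliver 0→2: 2[part,t=1,-]
e3 deliver 2→0: ·
e4 deliver 0→1: 1[part,t=1,-]
e5 deliver 1→0: 0[coor,t=1,p]
e6 deliver 0→2: 2[part,t=1,p]
e7 deliver 0→1: 1[part,t=1,p]
e8 timeout(0): 0[coor,t=2,p]
e9 deliver 0→1: 1[part,t=2,p]
e10 deliver 1→0: ·
e11 deliver 0→2: 2[part,t=2,p]
e12 deliver 2→0: 0[coor,t=2,p,T2]
e13 deliver 0→1: 1[part,t=2,p,T2]
e14 deliver 0→1: ·
e15 timeout(0): 0[coor,t=3,p,T2]
e16 propose(0,'p'): 0[coor,t=4,p,T2]
e17 timeout(0): 0[coor,t=5,p,T2]
e18 propose(0,'x'): 0[coor,t=6,p,T2]
e19 deliver 0→1: 1[part,t=3,p,T2]
e20 deliver 1→0: ·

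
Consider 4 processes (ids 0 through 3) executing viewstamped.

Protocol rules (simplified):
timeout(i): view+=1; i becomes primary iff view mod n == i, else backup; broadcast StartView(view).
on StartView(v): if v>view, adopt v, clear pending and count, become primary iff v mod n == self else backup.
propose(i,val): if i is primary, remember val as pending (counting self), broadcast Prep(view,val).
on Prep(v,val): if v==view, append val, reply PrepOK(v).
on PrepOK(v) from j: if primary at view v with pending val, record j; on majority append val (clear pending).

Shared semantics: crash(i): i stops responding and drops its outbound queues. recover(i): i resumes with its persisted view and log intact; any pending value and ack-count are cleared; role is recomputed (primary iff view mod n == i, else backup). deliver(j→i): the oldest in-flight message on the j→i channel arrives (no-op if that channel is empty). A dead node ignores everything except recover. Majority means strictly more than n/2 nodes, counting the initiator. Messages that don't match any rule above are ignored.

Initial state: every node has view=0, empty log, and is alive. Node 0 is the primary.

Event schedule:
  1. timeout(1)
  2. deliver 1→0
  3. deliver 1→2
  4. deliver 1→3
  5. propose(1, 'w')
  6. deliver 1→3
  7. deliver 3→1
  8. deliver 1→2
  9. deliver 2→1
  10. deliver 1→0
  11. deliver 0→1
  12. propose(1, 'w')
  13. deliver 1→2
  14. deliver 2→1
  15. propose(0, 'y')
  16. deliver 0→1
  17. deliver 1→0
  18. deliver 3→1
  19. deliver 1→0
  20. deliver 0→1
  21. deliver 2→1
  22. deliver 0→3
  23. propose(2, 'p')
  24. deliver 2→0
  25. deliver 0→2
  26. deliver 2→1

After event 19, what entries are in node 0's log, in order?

w,w

1. timeout(1):  <1:prim v1 ->
2. deliver 1→0:  <0:back v1 ->
3. deliver 1→2:  <2:back v1 ->
4. deliver 1→3:  <3:back v1 ->
5. propose(1,'w'):  nop
6. deliver 1→3:  <3:back v1 w>
7. deliver 3→1:  nop
8. deliver 1→2:  <2:back v1 w>
9. deliver 2→1:  <1:prim v1 w>
10. deliver 1→0:  <0:back v1 w>
11. deliver 0→1:  nop
12. propose(1,'w'):  nop
13. deliver 1→2:  <2:back v1 w,w>
14. deliver 2→1:  nop
15. propose(0,'y'):  nop
16. deliver 0→1:  nop
17. deliver 1→0:  <0:back v1 w,w>
18. deliver 3→1:  nop
19. deliver 1→0:  nop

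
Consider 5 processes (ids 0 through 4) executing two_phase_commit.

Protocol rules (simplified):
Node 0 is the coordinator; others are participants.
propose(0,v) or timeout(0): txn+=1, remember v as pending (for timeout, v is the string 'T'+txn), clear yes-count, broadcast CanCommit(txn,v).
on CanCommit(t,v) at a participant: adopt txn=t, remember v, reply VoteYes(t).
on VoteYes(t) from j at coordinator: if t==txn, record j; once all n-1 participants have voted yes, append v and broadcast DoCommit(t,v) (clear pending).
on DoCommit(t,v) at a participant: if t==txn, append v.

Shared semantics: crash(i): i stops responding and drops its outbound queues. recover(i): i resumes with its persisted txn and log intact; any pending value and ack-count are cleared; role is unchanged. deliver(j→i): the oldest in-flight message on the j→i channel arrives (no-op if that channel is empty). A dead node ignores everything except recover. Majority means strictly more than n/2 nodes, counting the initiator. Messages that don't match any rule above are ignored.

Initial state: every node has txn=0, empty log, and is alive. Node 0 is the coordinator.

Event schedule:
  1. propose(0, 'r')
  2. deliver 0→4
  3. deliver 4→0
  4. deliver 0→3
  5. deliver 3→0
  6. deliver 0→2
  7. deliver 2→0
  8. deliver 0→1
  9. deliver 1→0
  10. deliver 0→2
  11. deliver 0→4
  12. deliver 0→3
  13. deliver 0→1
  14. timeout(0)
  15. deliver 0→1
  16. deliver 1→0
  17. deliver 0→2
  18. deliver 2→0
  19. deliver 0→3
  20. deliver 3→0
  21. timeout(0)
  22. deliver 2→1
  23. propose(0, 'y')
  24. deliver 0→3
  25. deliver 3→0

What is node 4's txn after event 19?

e1 propose(0,'r'): 0[coor,t=1,-]
e2 deliver 0→4: 4[part,t=1,-]
e3 deliver 4→0: ·
e4 deliver 0→3: 3[part,t=1,-]
e5 deliver 3→0: ·
e6 deliver 0→2: 2[part,t=1,-]
e7 deliver 2→0: ·
e8 deliver 0→1: 1[part,t=1,-]
e9 deliver 1→0: 0[coor,t=1,r]
e10 deliver 0→2: 2[part,t=1,r]
e11 deliver 0→4: 4[part,t=1,r]
e12 deliver 0→3: 3[part,t=1,r]
e13 deliver 0→1: 1[part,t=1,r]
e14 timeout(0): 0[coor,t=2,r]
e15 deliver 0→1: 1[part,t=2,r]
e16 deliver 1→0: ·
e17 deliver 0→2: 2[part,t=2,r]
e18 deliver 2→0: ·
e19 deliver 0→3: 3[part,t=2,r]

1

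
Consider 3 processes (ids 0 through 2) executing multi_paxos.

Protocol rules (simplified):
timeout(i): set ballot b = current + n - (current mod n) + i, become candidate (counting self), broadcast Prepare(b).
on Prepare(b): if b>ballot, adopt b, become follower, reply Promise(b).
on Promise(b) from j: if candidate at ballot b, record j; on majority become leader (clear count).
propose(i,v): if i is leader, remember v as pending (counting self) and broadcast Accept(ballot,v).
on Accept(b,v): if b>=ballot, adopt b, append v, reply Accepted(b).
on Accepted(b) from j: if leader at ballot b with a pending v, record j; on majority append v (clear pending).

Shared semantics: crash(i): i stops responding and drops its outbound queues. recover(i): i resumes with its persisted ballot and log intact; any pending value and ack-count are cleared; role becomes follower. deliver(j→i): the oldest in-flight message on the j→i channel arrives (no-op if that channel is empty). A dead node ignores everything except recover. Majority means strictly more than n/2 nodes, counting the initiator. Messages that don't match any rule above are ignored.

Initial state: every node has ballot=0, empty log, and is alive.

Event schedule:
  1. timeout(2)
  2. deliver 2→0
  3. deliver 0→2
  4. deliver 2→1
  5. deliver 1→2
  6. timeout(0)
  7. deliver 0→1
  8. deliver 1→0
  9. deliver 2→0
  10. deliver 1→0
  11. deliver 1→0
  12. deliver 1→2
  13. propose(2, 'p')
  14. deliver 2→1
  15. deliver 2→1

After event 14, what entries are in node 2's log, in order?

step 1 timeout(2): 2={cand,b=5,log=-}
step 2 deliver 2→0: 0={foll,b=5,log=-}
step 3 deliver 0→2: 2={lead,b=5,log=-}
step 4 deliver 2→1: 1={foll,b=5,log=-}
step 5 deliver 1→2: —
step 6 timeout(0): 0={cand,b=6,log=-}
step 7 deliver 0→1: 1={foll,b=6,log=-}
step 8 deliver 1→0: 0={lead,b=6,log=-}
step 9 deliver 2→0: —
step 10 deliver 1→0: —
step 11 deliver 1→0: —
step 12 deliver 1→2: —
step 13 propose(2,'p'): —
step 14 deliver 2→1: —

empty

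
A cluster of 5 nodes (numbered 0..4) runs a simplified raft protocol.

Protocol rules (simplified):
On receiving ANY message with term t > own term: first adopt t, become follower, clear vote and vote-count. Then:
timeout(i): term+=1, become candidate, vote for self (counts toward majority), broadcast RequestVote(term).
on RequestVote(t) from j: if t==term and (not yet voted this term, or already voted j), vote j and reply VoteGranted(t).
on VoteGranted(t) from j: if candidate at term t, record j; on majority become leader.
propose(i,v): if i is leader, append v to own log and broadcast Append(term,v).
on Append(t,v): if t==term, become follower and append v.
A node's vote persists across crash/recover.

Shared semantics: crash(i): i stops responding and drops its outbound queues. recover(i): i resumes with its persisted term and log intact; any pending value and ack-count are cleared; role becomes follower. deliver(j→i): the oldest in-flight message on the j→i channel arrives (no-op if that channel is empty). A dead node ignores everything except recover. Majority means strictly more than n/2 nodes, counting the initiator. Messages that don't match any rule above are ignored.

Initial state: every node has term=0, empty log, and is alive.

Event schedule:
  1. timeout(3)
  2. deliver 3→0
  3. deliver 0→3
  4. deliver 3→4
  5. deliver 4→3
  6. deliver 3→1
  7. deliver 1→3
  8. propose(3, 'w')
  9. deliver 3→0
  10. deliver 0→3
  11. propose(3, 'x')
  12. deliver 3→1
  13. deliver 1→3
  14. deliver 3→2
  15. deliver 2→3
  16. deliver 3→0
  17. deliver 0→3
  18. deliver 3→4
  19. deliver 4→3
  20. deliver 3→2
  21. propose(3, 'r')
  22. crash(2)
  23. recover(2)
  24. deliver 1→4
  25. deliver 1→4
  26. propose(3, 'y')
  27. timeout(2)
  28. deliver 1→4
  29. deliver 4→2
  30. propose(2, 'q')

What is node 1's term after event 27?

1

after 1 — timeout(3): n3:cand/t1/[-]
after 2 — deliver 3→0: n0:foll/t1/[-]
after 3 — deliver 0→3: ·
after 4 — deliver 3→4: n4:foll/t1/[-]
after 5 — deliver 4→3: n3:lead/t1/[-]
after 6 — deliver 3→1: n1:foll/t1/[-]
after 7 — deliver 1→3: ·
after 8 — propose(3,'w'): n3:lead/t1/[w]
after 9 — deliver 3→0: n0:foll/t1/[w]
after 10 — deliver 0→3: ·
after 11 — propose(3,'x'): n3:lead/t1/[w,x]
after 12 — deliver 3→1: n1:foll/t1/[w]
after 13 — deliver 1→3: ·
after 14 — deliver 3→2: n2:foll/t1/[-]
after 15 — deliver 2→3: ·
after 16 — deliver 3→0: n0:foll/t1/[w,x]
after 17 — deliver 0→3: ·
after 18 — deliver 3→4: n4:foll/t1/[w]
after 19 — deliver 4→3: ·
after 20 — deliver 3→2: n2:foll/t1/[w]
after 21 — propose(3,'r'): n3:lead/t1/[w,x,r]
after 22 — crash(2): n2:✗foll/t1/[w]
after 23 — recover(2): n2:foll/t1/[w]
after 24 — deliver 1→4: ·
after 25 — deliver 1→4: ·
after 26 — propose(3,'y'): n3:lead/t1/[w,x,r,y]
after 27 — timeout(2): n2:cand/t2/[w]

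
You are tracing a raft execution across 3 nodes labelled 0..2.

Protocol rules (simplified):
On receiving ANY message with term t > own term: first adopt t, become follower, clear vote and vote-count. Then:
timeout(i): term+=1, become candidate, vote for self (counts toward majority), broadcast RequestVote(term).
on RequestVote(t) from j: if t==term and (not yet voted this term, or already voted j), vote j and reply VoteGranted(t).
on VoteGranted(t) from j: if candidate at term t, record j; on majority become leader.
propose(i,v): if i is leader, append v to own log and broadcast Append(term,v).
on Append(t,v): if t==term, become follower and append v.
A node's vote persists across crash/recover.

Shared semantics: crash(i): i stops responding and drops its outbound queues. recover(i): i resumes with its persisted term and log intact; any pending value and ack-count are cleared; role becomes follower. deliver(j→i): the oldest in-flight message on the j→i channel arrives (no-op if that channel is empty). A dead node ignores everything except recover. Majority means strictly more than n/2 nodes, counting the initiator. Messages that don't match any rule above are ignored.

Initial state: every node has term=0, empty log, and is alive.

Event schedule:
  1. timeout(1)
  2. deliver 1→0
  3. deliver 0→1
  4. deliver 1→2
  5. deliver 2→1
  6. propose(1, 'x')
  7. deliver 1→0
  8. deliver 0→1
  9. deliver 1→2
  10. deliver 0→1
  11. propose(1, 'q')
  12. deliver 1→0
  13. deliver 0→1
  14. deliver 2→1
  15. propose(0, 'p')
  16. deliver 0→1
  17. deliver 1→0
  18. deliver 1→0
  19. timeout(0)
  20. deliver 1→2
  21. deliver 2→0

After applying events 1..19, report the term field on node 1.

step 1 timeout(1): 1={cand,t=1,log=-}
step 2 deliver 1→0: 0={foll,t=1,log=-}
step 3 deliver 0→1: 1={lead,t=1,log=-}
step 4 deliver 1→2: 2={foll,t=1,log=-}
step 5 deliver 2→1: —
step 6 propose(1,'x'): 1={lead,t=1,log=x}
step 7 deliver 1→0: 0={foll,t=1,log=x}
step 8 deliver 0→1: —
step 9 deliver 1→2: 2={foll,t=1,log=x}
step 10 deliver 0→1: —
step 11 propose(1,'q'): 1={lead,t=1,log=x,q}
step 12 deliver 1→0: 0={foll,t=1,log=x,q}
step 13 deliver 0→1: —
step 14 deliver 2→1: —
step 15 propose(0,'p'): —
step 16 deliver 0→1: —
step 17 deliver 1→0: —
step 18 deliver 1→0: —
step 19 timeout(0): 0={cand,t=2,log=x,q}

1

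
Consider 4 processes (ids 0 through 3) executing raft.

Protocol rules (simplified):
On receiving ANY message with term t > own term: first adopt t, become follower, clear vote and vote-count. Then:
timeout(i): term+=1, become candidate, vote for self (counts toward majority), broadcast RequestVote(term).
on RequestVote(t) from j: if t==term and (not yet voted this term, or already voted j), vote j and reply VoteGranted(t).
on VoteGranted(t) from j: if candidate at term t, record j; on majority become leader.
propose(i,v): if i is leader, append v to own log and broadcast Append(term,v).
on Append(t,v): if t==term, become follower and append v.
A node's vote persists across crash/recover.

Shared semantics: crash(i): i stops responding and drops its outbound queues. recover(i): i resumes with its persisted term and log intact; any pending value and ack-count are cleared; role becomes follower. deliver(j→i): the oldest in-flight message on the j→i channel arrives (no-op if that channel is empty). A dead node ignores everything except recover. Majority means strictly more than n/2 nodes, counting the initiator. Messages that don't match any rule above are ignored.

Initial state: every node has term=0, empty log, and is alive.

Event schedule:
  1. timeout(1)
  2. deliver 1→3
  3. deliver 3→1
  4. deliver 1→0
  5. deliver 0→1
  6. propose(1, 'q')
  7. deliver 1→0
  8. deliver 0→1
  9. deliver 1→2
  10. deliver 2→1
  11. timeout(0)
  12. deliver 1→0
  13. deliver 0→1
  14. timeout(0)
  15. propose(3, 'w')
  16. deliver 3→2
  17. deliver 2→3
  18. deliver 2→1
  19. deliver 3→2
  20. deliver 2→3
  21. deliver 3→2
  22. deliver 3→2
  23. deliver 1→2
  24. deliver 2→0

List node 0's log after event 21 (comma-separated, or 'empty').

after 1 — timeout(1): n1:cand/t1/[-]
after 2 — deliver 1→3: n3:foll/t1/[-]
after 3 — deliver 3→1: ·
after 4 — deliver 1→0: n0:foll/t1/[-]
after 5 — deliver 0→1: n1:lead/t1/[-]
after 6 — propose(1,'q'): n1:lead/t1/[q]
after 7 — deliver 1→0: n0:foll/t1/[q]
after 8 — deliver 0→1: ·
after 9 — deliver 1→2: n2:foll/t1/[-]
after 10 — deliver 2→1: ·
after 11 — timeout(0): n0:cand/t2/[q]
after 12 — deliver 1→0: ·
after 13 — deliver 0→1: n1:foll/t2/[q]
after 14 — timeout(0): n0:cand/t3/[q]
after 15 — propose(3,'w'): ·
after 16 — deliver 3→2: ·
after 17 — deliver 2→3: ·
after 18 — deliver 2→1: ·
after 19 — deliver 3→2: ·
after 20 — deliver 2→3: ·
after 21 — deliver 3→2: ·

q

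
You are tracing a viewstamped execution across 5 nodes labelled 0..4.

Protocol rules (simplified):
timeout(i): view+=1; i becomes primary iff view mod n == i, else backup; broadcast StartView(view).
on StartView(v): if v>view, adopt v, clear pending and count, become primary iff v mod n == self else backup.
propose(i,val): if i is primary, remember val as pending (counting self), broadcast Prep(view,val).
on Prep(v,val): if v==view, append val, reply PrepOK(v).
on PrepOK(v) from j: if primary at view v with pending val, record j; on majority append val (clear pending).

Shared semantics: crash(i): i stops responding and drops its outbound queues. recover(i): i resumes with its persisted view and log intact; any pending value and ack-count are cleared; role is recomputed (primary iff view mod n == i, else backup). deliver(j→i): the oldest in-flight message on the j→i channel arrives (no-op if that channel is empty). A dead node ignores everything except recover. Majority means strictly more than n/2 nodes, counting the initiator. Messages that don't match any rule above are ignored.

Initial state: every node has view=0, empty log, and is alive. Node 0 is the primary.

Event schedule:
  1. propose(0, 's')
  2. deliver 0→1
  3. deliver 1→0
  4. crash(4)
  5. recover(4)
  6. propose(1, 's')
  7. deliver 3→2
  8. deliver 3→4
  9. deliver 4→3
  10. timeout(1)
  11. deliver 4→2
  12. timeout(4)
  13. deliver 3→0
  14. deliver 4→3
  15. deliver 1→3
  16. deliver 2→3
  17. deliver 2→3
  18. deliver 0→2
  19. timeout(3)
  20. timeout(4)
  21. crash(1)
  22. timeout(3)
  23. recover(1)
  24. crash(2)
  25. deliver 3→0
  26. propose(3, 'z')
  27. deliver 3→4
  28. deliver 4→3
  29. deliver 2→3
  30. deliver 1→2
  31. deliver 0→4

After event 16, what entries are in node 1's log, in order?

1. propose(0,'s'):  nop
2. deliver 0→1:  <1:back v0 s>
3. deliver 1→0:  nop
4. crash(4):  <4:✗back v0 ->
5. recover(4):  <4:back v0 ->
6. propose(1,'s'):  nop
7. deliver 3→2:  nop
8. deliver 3→4:  nop
9. deliver 4→3:  nop
10. timeout(1):  <1:prim v1 s>
11. deliver 4→2:  nop
12. timeout(4):  <4:back v1 ->
13. deliver 3→0:  nop
14. deliver 4→3:  <3:back v1 ->
15. deliver 1→3:  nop
16. deliver 2→3:  nop

s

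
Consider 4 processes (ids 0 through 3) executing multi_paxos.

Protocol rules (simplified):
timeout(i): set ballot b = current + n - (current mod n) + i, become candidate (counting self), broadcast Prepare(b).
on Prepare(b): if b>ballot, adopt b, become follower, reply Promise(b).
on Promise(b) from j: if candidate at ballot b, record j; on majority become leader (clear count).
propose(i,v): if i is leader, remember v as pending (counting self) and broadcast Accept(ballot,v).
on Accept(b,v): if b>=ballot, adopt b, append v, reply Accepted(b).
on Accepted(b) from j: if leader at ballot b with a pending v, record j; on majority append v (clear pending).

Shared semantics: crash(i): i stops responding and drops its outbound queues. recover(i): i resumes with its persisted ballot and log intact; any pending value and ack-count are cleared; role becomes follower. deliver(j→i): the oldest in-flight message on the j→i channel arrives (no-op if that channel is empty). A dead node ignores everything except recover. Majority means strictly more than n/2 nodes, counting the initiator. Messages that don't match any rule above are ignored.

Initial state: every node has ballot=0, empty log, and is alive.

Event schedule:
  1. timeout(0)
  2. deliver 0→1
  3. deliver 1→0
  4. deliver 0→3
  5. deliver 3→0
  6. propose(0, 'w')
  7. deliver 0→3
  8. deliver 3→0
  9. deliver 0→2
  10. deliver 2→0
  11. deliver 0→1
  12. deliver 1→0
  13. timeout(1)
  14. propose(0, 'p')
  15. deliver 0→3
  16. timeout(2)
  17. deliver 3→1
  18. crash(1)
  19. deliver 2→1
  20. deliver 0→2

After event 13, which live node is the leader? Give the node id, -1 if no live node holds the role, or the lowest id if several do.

e1 timeout(0): 0[cand,b=4,-]
e2 deliver 0→1: 1[foll,b=4,-]
e3 deliver 1→0: ·
e4 deliver 0→3: 3[foll,b=4,-]
e5 deliver 3→0: 0[lead,b=4,-]
e6 propose(0,'w'): ·
e7 deliver 0→3: 3[foll,b=4,w]
e8 deliver 3→0: ·
e9 deliver 0→2: 2[foll,b=4,-]
e10 deliver 2→0: ·
e11 deliver 0→1: 1[foll,b=4,w]
e12 deliver 1→0: 0[lead,b=4,w]
e13 timeout(1): 1[cand,b=9,w]

0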